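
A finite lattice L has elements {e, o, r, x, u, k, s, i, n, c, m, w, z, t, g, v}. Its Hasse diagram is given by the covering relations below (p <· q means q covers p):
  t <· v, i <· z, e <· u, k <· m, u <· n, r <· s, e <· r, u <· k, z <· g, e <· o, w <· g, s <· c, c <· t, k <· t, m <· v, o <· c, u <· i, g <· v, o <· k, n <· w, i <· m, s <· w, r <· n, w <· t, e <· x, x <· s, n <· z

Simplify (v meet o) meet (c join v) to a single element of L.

v ∧ o = o
c ∨ v = v
o ∧ v = o

o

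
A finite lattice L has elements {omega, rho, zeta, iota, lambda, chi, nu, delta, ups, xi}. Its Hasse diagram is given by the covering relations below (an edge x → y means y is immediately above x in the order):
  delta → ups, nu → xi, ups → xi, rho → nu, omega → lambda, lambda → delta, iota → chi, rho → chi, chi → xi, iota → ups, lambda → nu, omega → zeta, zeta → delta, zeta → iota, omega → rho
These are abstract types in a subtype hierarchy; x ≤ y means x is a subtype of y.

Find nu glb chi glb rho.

Common lower bounds of {nu, chi, rho}: omega, rho.
The greatest among these is rho.

rho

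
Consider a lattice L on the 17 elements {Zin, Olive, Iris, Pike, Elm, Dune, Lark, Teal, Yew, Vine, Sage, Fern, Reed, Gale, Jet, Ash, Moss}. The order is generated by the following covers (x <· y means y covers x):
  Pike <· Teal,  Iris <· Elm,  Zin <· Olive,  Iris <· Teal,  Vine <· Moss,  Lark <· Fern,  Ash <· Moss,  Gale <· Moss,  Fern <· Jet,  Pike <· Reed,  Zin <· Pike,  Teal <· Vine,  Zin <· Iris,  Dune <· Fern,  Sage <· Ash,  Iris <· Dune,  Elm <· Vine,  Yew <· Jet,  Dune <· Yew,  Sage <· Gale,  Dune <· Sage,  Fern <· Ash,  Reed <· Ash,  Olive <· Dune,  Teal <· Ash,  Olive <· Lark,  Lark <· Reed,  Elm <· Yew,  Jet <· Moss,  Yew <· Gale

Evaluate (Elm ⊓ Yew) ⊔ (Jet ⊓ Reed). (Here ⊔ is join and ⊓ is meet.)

Elm ∧ Yew = Elm
Jet ∧ Reed = Lark
Elm ∨ Lark = Jet

Jet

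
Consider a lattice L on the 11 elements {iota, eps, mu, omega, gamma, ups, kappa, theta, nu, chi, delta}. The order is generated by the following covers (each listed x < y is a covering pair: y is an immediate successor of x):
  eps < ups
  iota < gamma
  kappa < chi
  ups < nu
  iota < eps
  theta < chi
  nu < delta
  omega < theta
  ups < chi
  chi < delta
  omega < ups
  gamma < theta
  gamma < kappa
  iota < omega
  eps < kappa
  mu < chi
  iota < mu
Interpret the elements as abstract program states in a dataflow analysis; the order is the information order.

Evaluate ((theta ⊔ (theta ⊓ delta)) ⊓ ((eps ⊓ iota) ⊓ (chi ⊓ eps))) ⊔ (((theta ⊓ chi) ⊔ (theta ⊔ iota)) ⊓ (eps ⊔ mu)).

theta

theta ∧ delta = theta
theta ∨ theta = theta
eps ∧ iota = iota
chi ∧ eps = eps
iota ∧ eps = iota
theta ∧ iota = iota
theta ∧ chi = theta
theta ∨ iota = theta
theta ∨ theta = theta
eps ∨ mu = chi
theta ∧ chi = theta
iota ∨ theta = theta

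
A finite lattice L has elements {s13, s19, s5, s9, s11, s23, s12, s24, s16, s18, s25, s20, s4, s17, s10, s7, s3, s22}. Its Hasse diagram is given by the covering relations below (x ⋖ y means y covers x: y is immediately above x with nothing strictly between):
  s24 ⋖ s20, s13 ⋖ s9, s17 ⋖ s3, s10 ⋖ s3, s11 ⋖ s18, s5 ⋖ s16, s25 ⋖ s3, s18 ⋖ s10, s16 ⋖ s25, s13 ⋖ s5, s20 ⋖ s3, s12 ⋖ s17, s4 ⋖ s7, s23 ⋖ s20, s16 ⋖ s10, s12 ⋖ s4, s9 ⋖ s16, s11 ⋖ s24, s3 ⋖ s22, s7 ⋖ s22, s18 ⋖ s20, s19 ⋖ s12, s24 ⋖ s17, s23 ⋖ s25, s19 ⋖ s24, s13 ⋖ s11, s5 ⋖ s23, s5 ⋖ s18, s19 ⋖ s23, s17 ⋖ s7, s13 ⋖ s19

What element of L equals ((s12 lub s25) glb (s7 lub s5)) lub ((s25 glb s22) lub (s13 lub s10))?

s3

s12 ∨ s25 = s3
s7 ∨ s5 = s22
s3 ∧ s22 = s3
s25 ∧ s22 = s25
s13 ∨ s10 = s10
s25 ∨ s10 = s3
s3 ∨ s3 = s3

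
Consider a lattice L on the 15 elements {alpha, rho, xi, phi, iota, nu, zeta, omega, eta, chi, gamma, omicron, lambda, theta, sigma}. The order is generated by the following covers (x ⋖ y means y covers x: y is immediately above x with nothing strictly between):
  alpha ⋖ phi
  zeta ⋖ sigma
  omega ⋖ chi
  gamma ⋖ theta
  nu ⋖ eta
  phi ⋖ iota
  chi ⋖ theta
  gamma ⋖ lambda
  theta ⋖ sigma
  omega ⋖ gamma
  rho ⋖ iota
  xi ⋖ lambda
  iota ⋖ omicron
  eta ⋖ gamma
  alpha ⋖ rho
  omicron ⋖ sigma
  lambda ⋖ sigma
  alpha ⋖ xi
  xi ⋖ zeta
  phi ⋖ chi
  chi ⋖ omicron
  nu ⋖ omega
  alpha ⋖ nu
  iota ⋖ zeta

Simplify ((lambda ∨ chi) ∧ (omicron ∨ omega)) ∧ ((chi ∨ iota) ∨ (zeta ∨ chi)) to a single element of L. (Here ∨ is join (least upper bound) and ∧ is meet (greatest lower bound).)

omicron

lambda ∨ chi = sigma
omicron ∨ omega = omicron
sigma ∧ omicron = omicron
chi ∨ iota = omicron
zeta ∨ chi = sigma
omicron ∨ sigma = sigma
omicron ∧ sigma = omicron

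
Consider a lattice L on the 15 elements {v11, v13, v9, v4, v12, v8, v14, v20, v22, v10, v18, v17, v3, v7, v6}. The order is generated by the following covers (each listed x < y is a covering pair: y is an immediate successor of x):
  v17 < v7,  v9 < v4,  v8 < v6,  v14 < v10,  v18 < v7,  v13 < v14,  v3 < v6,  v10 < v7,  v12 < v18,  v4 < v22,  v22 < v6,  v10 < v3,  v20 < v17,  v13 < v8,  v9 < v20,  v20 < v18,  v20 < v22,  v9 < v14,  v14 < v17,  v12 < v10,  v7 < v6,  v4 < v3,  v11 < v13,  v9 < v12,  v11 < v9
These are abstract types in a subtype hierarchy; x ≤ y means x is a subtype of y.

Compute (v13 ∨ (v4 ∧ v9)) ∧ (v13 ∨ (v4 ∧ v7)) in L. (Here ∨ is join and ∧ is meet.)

v4 ∧ v9 = v9
v13 ∨ v9 = v14
v4 ∧ v7 = v9
v13 ∨ v9 = v14
v14 ∧ v14 = v14

v14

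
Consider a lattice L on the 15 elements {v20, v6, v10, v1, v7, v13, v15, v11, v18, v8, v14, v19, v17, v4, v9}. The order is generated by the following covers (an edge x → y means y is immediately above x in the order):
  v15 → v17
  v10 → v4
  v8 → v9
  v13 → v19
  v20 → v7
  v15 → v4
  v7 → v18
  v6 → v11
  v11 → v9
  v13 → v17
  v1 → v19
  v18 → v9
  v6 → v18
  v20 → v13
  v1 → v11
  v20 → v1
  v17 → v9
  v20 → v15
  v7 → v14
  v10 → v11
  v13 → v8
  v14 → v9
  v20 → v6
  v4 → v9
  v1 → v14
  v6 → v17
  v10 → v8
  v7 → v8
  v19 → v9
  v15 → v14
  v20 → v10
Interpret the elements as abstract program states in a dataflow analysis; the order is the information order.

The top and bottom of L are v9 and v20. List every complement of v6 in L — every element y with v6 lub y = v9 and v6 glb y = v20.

Need y with v6 ∨ y = v9 and v6 ∧ y = v20.
Checking each element gives: v14, v19, v4, v8.

v14, v19, v4, v8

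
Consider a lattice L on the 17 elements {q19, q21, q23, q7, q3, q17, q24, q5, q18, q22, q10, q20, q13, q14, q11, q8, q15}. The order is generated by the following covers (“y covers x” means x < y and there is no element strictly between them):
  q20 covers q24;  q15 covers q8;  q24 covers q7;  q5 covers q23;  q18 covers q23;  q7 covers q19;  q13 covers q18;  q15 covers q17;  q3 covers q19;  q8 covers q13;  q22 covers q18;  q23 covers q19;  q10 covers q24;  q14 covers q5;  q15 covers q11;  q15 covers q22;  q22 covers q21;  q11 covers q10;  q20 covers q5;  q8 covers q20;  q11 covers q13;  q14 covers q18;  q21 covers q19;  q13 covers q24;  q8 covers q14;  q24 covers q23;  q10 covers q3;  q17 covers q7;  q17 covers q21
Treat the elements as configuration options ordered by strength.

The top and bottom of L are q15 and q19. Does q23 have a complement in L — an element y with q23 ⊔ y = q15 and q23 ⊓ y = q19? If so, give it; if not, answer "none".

q17

Need y with q23 ∨ y = q15 and q23 ∧ y = q19.
Checking each element gives: q17.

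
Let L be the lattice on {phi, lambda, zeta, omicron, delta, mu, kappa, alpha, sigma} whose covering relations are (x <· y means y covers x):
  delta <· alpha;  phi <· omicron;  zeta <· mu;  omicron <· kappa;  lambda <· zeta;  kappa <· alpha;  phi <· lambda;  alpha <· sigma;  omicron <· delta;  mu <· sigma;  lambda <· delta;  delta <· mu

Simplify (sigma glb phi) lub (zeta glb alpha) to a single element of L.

sigma ∧ phi = phi
zeta ∧ alpha = lambda
phi ∨ lambda = lambda

lambda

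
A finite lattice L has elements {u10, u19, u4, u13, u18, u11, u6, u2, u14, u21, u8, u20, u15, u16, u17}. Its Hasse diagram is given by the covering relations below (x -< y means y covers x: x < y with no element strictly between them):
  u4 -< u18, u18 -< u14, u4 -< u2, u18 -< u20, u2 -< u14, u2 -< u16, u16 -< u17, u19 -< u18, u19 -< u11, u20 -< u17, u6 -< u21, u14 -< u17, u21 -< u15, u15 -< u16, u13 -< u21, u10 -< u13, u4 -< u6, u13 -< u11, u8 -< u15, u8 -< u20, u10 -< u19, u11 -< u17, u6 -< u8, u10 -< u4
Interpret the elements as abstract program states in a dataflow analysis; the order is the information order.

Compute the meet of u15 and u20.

Common lower bounds of {u15, u20}: u10, u4, u6, u8.
The greatest among these is u8.

u8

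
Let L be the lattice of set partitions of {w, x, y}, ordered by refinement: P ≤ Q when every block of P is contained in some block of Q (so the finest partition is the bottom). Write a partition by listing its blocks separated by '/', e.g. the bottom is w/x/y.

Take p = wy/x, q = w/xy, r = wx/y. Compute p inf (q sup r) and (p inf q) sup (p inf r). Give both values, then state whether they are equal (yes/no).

wy/x; w/x/y; no

q sup r = wxy, so p inf (q sup r) = wy/x inf wxy = wy/x.
p inf q = w/x/y and p inf r = w/x/y, so (p inf q) sup (p inf r) = w/x/y sup w/x/y = w/x/y.
Equal: no.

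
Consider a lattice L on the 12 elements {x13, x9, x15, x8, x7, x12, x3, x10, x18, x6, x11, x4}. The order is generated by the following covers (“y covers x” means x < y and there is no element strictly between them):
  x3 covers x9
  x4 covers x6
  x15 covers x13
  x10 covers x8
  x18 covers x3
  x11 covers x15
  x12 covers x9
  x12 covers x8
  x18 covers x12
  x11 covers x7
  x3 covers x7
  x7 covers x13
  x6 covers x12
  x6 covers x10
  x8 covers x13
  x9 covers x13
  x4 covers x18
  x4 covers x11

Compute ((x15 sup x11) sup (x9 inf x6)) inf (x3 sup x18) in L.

x18

x15 ∨ x11 = x11
x9 ∧ x6 = x9
x11 ∨ x9 = x4
x3 ∨ x18 = x18
x4 ∧ x18 = x18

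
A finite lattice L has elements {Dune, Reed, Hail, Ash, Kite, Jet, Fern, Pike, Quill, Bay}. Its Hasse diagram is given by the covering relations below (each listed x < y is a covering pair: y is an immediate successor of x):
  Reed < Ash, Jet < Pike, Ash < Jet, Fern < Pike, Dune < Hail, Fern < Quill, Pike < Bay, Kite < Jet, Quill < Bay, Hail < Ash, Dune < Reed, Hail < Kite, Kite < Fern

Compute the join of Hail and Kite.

Common upper bounds of {Hail, Kite}: Bay, Fern, Jet, Kite, Pike, Quill.
The least among these is Kite.

Kite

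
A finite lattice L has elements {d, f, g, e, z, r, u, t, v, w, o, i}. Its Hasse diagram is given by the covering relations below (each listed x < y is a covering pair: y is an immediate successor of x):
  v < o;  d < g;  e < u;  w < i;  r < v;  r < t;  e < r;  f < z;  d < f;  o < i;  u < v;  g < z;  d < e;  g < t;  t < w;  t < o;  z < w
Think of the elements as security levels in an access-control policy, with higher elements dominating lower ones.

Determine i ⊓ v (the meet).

v

Common lower bounds of {i, v}: d, e, r, u, v.
The greatest among these is v.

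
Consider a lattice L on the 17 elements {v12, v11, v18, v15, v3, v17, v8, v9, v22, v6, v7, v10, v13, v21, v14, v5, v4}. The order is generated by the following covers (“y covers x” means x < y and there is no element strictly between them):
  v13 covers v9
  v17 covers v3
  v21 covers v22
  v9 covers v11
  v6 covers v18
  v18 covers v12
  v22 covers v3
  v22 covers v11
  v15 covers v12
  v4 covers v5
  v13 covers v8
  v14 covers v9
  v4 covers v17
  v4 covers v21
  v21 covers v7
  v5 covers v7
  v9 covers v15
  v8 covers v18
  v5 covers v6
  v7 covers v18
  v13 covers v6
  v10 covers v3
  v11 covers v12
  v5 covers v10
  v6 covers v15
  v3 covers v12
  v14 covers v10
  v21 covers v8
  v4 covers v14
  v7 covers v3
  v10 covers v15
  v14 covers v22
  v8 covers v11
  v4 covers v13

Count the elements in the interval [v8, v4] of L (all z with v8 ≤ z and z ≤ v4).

The interval [v8, v4] = {v13, v21, v4, v8}, which has 4 elements.

4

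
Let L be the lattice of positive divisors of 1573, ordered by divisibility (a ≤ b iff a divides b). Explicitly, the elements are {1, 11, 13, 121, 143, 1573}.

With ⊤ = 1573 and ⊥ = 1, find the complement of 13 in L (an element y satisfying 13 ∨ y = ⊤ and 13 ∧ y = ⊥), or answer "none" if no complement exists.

121

Need y with 13 ∨ y = 1573 and 13 ∧ y = 1.
Checking each element gives: 121.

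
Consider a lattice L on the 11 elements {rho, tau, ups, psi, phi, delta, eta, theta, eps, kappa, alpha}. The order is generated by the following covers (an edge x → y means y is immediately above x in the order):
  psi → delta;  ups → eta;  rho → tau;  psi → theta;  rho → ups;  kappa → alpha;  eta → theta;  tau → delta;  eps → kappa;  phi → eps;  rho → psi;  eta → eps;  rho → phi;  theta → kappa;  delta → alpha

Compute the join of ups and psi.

theta

Common upper bounds of {ups, psi}: alpha, kappa, theta.
The least among these is theta.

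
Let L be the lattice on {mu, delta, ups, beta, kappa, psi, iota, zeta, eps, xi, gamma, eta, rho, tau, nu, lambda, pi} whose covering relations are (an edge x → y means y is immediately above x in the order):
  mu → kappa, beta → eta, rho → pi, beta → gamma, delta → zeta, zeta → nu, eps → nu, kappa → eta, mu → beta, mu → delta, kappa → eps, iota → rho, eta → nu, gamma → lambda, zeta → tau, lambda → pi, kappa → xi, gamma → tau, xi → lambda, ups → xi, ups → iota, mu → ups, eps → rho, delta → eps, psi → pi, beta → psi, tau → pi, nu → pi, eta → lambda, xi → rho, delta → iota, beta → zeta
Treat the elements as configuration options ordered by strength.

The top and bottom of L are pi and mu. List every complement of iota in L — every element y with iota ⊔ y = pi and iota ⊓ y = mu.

Need y with iota ∨ y = pi and iota ∧ y = mu.
Checking each element gives: beta, eta, gamma, psi.

beta, eta, gamma, psi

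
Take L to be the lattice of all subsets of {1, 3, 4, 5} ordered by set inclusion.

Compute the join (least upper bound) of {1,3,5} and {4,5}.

{1,3,4,5}

Under ⊆, join is union: {1,3,5} ∪ {4,5} = {1,3,4,5}.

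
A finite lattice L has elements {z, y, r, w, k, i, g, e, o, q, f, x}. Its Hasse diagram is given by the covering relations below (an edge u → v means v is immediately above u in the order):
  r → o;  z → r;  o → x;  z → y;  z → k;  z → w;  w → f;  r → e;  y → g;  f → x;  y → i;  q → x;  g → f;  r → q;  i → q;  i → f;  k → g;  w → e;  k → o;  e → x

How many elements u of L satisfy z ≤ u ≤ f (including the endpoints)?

The interval [z, f] = {f, g, i, k, w, y, z}, which has 7 elements.

7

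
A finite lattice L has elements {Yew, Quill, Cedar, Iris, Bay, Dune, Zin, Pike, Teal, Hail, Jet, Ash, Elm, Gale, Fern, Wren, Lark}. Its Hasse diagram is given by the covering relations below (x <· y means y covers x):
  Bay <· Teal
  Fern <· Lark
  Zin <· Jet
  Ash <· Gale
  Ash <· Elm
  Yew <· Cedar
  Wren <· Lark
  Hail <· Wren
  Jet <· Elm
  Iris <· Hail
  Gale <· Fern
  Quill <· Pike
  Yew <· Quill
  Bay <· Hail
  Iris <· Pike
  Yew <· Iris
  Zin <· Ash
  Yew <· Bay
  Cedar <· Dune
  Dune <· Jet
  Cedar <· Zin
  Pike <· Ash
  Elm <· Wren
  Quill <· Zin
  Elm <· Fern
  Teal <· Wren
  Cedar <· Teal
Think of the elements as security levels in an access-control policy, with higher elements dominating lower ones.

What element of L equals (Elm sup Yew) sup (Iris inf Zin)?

Elm ∨ Yew = Elm
Iris ∧ Zin = Yew
Elm ∨ Yew = Elm

Elm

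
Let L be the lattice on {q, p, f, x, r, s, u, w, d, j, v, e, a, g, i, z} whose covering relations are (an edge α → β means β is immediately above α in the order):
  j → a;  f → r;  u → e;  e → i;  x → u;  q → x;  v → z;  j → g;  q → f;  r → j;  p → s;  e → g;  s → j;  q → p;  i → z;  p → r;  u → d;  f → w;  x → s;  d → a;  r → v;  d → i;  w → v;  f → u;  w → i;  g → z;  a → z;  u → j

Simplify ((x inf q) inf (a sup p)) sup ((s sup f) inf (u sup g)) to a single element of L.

j

x ∧ q = q
a ∨ p = a
q ∧ a = q
s ∨ f = j
u ∨ g = g
j ∧ g = j
q ∨ j = j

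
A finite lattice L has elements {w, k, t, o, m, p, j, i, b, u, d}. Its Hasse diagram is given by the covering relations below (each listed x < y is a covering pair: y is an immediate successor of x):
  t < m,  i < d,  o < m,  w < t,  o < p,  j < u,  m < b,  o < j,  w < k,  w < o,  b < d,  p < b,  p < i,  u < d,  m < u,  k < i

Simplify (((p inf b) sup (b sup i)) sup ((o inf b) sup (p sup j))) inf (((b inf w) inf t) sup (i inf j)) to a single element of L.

p ∧ b = p
b ∨ i = d
p ∨ d = d
o ∧ b = o
p ∨ j = d
o ∨ d = d
d ∨ d = d
b ∧ w = w
w ∧ t = w
i ∧ j = o
w ∨ o = o
d ∧ o = o

o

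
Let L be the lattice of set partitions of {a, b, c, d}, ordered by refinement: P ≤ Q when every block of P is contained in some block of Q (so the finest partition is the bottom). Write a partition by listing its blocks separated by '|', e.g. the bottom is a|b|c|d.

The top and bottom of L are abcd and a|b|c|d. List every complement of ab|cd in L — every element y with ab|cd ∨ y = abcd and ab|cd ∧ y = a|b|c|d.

ac|bd, ac|b|d, ad|bc, ad|b|c, a|bc|d, a|bd|c

Need y with ab|cd ∨ y = abcd and ab|cd ∧ y = a|b|c|d.
Checking each element gives: ac|bd, ac|b|d, ad|bc, ad|b|c, a|bc|d, a|bd|c.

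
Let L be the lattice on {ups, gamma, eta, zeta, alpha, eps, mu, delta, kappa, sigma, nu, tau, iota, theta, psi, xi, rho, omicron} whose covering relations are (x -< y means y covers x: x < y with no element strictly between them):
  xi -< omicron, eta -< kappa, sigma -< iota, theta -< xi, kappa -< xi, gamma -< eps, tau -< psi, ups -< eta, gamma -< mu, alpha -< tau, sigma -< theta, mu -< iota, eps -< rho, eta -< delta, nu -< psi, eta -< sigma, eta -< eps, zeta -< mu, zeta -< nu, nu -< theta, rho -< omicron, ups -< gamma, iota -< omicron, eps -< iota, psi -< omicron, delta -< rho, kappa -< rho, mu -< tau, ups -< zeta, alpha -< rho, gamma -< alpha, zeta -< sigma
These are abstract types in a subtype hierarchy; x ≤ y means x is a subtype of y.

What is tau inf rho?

alpha

Common lower bounds of {tau, rho}: alpha, gamma, ups.
The greatest among these is alpha.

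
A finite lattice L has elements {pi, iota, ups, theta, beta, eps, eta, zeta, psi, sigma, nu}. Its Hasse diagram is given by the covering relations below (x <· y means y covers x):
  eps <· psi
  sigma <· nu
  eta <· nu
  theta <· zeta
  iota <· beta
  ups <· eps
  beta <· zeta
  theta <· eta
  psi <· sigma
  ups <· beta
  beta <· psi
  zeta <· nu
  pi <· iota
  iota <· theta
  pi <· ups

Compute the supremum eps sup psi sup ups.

Common upper bounds of {eps, psi, ups}: nu, psi, sigma.
The least among these is psi.

psi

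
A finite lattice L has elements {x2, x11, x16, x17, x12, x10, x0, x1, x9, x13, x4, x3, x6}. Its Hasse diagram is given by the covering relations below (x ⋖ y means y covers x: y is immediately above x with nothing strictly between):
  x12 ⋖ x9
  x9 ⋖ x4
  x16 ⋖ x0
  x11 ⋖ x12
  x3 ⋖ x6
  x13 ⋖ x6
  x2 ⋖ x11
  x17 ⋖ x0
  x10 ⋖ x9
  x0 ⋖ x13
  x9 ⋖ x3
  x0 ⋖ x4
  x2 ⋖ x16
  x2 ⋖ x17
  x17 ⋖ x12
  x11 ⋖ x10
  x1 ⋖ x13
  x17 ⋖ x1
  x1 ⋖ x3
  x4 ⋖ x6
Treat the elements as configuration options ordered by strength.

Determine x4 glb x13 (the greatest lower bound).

x0

Common lower bounds of {x4, x13}: x0, x16, x17, x2.
The greatest among these is x0.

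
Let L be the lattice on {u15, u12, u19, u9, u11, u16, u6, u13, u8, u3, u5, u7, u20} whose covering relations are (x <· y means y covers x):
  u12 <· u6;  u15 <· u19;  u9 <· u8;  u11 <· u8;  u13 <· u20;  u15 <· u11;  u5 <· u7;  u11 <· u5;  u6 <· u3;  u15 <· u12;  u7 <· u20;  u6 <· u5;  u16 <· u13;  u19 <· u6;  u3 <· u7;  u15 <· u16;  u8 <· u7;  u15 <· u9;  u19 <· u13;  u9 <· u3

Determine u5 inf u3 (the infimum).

u6

Common lower bounds of {u5, u3}: u12, u15, u19, u6.
The greatest among these is u6.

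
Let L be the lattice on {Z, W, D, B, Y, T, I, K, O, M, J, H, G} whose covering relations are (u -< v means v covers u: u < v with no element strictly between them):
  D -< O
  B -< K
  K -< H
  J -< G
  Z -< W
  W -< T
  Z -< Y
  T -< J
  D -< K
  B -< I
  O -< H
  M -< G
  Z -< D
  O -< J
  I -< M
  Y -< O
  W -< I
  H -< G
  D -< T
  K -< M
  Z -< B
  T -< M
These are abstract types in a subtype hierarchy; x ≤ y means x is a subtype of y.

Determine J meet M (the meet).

T

Common lower bounds of {J, M}: D, T, W, Z.
The greatest among these is T.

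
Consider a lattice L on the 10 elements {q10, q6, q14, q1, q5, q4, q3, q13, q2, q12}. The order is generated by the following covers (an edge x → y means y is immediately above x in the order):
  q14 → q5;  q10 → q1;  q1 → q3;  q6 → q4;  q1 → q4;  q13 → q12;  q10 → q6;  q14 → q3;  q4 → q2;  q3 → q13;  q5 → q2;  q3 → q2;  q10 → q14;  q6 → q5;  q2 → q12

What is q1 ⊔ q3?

Common upper bounds of {q1, q3}: q12, q13, q2, q3.
The least among these is q3.

q3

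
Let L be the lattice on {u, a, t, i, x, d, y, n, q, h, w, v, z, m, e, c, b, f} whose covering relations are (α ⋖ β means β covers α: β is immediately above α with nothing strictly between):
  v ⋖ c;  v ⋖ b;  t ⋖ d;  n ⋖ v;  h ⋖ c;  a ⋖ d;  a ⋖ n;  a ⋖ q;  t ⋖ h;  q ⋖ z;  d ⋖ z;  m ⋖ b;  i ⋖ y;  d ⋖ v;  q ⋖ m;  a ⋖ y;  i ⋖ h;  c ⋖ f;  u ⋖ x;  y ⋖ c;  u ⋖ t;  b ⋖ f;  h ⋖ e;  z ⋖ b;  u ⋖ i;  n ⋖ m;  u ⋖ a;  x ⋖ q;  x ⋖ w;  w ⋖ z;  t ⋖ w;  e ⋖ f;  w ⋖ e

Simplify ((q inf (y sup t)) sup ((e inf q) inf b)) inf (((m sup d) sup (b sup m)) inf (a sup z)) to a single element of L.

q

y ∨ t = c
q ∧ c = a
e ∧ q = x
x ∧ b = x
a ∨ x = q
m ∨ d = b
b ∨ m = b
b ∨ b = b
a ∨ z = z
b ∧ z = z
q ∧ z = q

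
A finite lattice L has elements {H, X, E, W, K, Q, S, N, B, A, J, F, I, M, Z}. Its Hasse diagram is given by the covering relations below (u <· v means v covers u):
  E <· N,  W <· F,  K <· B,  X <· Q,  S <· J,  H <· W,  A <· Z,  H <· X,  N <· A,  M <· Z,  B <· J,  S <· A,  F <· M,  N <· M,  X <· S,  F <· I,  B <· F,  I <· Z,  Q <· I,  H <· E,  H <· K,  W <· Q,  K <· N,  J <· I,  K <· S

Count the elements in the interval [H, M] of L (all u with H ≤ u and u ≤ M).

8

The interval [H, M] = {B, E, F, H, K, M, N, W}, which has 8 elements.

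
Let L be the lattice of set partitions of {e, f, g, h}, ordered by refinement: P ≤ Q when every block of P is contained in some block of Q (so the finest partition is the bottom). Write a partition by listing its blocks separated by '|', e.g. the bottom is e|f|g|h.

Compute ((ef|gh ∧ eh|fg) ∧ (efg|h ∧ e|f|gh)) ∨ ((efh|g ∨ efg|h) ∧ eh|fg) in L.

ef|gh ∧ eh|fg = e|f|g|h
efg|h ∧ e|f|gh = e|f|g|h
e|f|g|h ∧ e|f|g|h = e|f|g|h
efh|g ∨ efg|h = efgh
efgh ∧ eh|fg = eh|fg
e|f|g|h ∨ eh|fg = eh|fg

eh|fg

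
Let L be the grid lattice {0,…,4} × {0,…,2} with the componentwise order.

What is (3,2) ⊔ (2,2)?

(3,2)

Common upper bounds of {(3,2), (2,2)}: (3,2), (4,2).
The least among these is (3,2).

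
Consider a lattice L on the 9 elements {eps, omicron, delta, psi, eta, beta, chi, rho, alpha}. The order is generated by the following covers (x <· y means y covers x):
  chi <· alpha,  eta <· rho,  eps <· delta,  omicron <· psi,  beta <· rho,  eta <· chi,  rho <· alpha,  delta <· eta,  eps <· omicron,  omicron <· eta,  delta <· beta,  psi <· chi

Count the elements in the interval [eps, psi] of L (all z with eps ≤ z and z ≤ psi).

3

The interval [eps, psi] = {eps, omicron, psi}, which has 3 elements.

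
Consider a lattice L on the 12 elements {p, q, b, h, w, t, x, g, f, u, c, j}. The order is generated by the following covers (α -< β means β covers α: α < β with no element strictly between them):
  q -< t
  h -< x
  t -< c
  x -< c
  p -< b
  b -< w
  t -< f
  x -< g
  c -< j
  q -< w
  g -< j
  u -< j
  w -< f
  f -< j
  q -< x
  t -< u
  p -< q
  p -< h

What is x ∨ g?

Common upper bounds of {x, g}: g, j.
The least among these is g.

g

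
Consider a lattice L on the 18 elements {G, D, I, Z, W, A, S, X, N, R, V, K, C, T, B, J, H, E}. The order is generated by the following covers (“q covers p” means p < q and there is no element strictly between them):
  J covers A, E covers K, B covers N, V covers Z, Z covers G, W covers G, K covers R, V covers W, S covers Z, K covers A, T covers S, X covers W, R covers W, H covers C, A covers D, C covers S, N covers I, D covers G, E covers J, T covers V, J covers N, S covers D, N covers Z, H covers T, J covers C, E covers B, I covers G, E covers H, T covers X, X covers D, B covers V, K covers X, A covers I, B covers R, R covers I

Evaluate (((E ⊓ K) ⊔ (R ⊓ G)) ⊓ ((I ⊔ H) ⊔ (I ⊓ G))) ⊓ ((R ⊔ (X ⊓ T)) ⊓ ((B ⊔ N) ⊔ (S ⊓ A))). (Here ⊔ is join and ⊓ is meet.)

E ∧ K = K
R ∧ G = G
K ∨ G = K
I ∨ H = E
I ∧ G = G
E ∨ G = E
K ∧ E = K
X ∧ T = X
R ∨ X = K
B ∨ N = B
S ∧ A = D
B ∨ D = E
K ∧ E = K
K ∧ K = K

K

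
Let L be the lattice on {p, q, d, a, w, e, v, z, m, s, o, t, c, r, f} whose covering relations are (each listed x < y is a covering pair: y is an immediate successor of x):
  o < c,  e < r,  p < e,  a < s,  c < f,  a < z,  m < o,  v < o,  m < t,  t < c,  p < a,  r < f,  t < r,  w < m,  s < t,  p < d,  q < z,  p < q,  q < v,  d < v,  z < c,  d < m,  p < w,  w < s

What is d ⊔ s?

Common upper bounds of {d, s}: c, f, r, t.
The least among these is t.

t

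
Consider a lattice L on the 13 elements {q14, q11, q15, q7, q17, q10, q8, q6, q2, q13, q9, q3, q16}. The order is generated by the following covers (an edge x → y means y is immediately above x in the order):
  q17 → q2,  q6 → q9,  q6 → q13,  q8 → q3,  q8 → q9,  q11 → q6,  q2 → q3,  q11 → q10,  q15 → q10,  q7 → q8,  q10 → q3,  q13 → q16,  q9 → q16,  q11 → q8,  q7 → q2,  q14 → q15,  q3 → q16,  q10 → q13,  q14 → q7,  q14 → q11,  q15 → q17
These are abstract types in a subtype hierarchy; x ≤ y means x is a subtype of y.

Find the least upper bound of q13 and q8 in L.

q16

Common upper bounds of {q13, q8}: q16.
The least among these is q16.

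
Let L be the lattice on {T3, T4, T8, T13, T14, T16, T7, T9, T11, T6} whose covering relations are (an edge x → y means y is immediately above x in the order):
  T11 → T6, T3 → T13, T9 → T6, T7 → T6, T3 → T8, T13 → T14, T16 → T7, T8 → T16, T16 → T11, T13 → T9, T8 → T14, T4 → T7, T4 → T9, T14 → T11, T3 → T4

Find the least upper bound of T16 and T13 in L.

Common upper bounds of {T16, T13}: T11, T6.
The least among these is T11.

T11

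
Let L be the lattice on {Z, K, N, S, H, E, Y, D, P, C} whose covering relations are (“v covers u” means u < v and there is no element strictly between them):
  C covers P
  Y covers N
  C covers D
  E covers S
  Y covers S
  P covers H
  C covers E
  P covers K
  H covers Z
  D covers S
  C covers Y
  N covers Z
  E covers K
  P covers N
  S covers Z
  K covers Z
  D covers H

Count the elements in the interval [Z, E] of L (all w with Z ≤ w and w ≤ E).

The interval [Z, E] = {E, K, S, Z}, which has 4 elements.

4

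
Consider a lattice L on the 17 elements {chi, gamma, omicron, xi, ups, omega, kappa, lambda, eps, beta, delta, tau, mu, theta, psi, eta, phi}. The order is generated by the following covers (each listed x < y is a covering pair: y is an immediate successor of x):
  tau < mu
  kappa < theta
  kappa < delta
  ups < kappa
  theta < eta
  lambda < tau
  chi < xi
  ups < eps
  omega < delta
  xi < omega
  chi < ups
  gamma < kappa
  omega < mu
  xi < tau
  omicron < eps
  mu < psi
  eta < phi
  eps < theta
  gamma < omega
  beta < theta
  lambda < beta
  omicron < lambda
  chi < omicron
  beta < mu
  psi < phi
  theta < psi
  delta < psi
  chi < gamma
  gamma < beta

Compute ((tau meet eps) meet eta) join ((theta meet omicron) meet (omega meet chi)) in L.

omicron

tau ∧ eps = omicron
omicron ∧ eta = omicron
theta ∧ omicron = omicron
omega ∧ chi = chi
omicron ∧ chi = chi
omicron ∨ chi = omicron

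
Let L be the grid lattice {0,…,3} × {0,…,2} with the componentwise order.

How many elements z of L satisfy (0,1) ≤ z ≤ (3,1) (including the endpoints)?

4

The interval [(0,1), (3,1)] = {(0,1), (1,1), (2,1), (3,1)}, which has 4 elements.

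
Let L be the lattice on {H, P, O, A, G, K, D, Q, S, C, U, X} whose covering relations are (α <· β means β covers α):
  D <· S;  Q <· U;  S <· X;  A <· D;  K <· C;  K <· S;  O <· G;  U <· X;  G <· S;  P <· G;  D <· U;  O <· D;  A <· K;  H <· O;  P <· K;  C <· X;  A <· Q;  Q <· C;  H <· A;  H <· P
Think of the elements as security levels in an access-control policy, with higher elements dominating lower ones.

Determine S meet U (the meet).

Common lower bounds of {S, U}: A, D, H, O.
The greatest among these is D.

D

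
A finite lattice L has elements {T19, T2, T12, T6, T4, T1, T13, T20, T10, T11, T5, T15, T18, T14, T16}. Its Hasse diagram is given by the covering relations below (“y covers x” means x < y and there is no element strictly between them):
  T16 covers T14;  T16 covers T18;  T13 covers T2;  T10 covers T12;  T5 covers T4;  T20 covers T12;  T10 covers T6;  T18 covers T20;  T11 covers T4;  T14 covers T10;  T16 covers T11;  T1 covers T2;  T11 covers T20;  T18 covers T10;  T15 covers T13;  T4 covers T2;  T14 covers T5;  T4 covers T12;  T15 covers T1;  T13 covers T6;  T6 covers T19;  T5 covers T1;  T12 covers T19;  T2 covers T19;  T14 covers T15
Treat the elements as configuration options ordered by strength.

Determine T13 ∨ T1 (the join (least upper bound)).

Common upper bounds of {T13, T1}: T14, T15, T16.
The least among these is T15.

T15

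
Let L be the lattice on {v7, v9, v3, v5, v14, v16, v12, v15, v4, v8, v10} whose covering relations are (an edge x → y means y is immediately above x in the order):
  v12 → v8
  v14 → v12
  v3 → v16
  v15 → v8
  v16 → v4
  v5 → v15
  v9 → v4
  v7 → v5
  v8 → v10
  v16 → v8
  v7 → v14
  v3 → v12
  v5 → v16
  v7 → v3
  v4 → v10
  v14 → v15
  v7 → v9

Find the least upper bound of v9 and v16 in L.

Common upper bounds of {v9, v16}: v10, v4.
The least among these is v4.

v4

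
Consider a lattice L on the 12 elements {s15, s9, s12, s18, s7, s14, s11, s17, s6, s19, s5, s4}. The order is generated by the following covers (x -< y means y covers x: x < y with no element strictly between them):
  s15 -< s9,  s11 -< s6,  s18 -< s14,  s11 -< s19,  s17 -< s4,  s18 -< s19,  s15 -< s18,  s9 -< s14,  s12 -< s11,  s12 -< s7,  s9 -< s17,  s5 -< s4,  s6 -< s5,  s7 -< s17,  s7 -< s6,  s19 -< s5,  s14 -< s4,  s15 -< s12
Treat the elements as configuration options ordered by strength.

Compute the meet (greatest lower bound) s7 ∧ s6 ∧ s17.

Common lower bounds of {s7, s6, s17}: s12, s15, s7.
The greatest among these is s7.

s7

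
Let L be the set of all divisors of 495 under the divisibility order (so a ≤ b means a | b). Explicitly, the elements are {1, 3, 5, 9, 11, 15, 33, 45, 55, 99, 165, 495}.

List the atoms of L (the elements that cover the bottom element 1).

11, 3, 5

The atoms are exactly the elements that cover 1: 11, 3, 5.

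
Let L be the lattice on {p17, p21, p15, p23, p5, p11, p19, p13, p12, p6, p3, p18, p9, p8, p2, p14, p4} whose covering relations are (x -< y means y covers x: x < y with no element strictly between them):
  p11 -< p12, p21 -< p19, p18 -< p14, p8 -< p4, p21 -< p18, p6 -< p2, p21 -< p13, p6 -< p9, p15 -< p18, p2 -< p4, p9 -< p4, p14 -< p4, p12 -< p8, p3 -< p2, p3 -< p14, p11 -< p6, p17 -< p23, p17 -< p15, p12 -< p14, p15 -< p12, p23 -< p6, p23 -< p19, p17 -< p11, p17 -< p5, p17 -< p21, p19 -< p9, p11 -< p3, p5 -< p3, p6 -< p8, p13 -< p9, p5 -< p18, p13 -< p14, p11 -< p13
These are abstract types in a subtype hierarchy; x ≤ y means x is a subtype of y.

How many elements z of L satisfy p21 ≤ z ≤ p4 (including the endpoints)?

7

The interval [p21, p4] = {p13, p14, p18, p19, p21, p4, p9}, which has 7 elements.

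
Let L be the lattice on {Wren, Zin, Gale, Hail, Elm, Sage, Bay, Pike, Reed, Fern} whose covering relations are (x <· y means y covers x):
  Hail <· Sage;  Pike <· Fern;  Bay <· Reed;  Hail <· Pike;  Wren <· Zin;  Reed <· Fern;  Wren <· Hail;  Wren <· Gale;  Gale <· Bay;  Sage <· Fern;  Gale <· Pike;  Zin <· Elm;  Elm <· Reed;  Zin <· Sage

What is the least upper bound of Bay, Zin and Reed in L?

Reed

Common upper bounds of {Bay, Zin, Reed}: Fern, Reed.
The least among these is Reed.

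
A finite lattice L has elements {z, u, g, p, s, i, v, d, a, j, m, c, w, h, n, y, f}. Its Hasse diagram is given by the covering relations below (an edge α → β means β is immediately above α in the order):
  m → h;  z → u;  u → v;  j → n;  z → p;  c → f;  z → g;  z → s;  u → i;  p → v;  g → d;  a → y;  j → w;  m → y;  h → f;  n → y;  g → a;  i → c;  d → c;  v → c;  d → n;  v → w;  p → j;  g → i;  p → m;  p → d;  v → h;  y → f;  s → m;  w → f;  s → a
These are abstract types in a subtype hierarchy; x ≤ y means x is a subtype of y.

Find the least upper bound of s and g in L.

a

Common upper bounds of {s, g}: a, f, y.
The least among these is a.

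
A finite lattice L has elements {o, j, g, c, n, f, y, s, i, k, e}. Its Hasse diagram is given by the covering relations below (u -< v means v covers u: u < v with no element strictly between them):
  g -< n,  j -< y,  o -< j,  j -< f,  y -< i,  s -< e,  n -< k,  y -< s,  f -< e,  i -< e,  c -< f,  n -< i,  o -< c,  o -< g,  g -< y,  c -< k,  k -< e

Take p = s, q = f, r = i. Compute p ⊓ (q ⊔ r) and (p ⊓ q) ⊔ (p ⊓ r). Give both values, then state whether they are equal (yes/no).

s; y; no

q ⊔ r = e, so p ⊓ (q ⊔ r) = s ⊓ e = s.
p ⊓ q = j and p ⊓ r = y, so (p ⊓ q) ⊔ (p ⊓ r) = j ⊔ y = y.
Equal: no.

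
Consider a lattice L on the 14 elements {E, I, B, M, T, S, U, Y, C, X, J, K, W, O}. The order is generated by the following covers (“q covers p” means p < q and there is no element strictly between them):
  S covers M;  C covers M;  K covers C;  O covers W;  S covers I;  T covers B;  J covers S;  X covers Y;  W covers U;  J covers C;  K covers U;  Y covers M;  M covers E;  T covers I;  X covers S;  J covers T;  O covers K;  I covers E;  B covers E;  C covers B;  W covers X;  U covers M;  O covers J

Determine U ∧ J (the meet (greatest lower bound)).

Common lower bounds of {U, J}: E, M.
The greatest among these is M.

M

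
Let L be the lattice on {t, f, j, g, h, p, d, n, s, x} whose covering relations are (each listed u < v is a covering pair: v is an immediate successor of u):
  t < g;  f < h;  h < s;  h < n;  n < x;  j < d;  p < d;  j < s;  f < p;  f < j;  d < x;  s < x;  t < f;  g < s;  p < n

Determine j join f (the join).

j

Common upper bounds of {j, f}: d, j, s, x.
The least among these is j.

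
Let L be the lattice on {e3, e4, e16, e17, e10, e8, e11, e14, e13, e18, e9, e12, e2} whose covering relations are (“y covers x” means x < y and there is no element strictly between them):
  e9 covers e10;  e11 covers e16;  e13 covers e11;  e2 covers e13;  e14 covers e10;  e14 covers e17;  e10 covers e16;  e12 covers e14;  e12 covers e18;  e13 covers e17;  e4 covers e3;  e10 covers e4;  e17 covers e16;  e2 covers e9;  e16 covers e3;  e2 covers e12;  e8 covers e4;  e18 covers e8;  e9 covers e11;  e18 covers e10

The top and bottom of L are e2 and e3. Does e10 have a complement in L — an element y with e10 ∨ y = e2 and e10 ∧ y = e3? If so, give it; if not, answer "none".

For every candidate y, either e10 ∨ y ≠ e2 or e10 ∧ y ≠ e3; no complement exists.

none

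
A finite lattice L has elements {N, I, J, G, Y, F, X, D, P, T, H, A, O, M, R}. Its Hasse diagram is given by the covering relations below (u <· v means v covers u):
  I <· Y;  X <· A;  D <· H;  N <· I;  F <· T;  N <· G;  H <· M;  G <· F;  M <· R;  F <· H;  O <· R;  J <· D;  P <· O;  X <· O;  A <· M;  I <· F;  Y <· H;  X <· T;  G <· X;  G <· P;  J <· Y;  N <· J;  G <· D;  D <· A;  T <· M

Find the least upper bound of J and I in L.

Y

Common upper bounds of {J, I}: H, M, R, Y.
The least among these is Y.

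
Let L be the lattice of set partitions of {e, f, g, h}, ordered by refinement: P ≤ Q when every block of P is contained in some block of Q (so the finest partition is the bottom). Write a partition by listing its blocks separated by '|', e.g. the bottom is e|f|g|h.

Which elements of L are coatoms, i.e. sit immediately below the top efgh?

efg|h, efh|g, ef|gh, egh|f, eg|fh, eh|fg, e|fgh

The coatoms are exactly the elements covered by efgh: efg|h, efh|g, ef|gh, egh|f, eg|fh, eh|fg, e|fgh.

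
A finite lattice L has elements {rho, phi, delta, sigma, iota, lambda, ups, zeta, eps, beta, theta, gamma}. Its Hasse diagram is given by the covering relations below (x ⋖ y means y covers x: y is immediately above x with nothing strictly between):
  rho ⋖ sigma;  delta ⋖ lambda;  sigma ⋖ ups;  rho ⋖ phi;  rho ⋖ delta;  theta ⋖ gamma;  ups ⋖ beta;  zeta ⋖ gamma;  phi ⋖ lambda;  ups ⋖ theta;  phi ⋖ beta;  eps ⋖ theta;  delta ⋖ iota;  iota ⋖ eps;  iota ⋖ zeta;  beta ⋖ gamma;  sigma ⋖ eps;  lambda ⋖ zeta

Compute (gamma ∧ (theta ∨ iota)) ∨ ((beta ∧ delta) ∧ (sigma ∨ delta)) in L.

theta ∨ iota = theta
gamma ∧ theta = theta
beta ∧ delta = rho
sigma ∨ delta = eps
rho ∧ eps = rho
theta ∨ rho = theta

theta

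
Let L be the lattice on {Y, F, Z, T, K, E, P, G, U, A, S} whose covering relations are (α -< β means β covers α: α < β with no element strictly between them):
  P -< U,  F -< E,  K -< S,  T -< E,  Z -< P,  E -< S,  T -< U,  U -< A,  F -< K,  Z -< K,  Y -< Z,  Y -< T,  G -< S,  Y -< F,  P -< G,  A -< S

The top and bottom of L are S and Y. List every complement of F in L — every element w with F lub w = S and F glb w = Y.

Need w with F ∨ w = S and F ∧ w = Y.
Checking each element gives: A, G, P, U.

A, G, P, U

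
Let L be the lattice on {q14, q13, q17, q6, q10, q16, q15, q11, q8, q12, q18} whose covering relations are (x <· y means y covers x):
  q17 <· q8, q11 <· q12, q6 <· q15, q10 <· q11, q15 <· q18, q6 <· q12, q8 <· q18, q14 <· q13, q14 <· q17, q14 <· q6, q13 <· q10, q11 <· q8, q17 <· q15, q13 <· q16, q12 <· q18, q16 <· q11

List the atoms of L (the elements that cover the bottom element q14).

The atoms are exactly the elements that cover q14: q13, q17, q6.

q13, q17, q6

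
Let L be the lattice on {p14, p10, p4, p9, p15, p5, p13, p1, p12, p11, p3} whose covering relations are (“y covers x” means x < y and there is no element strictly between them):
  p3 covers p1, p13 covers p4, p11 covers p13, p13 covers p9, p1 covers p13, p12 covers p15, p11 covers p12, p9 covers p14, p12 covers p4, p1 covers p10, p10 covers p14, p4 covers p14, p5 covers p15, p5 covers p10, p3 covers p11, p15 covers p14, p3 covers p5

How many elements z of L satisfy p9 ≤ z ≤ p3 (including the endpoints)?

5

The interval [p9, p3] = {p1, p11, p13, p3, p9}, which has 5 elements.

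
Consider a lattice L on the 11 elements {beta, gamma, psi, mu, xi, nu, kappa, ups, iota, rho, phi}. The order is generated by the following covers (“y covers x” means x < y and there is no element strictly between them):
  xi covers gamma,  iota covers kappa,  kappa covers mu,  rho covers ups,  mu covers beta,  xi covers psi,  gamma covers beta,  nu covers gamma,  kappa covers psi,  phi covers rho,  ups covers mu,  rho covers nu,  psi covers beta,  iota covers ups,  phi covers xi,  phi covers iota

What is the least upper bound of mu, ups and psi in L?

iota

Common upper bounds of {mu, ups, psi}: iota, phi.
The least among these is iota.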